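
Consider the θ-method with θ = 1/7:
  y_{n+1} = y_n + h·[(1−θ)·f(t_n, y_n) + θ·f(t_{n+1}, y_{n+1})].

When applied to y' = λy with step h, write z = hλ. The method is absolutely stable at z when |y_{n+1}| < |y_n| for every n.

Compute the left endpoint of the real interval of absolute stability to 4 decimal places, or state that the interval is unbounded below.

Set f=λy, z=hλ:
  y_{n+1} = y_n + z·[6/7·y_n + 1/7·y_{n+1}] ⇒ (1 − 1/7z)y_{n+1} = (1 + 6/7z)y_n
  Hence R(z) = (1 + 6/7z)/(1 − 1/7z).

Need |R(x)|<1, x<0.
x=-0.45: |R|=0.5772
R=−1: 1+6/7x = −1+1/7x ⇒ -5/7x=2 ⇒ x=2/(-5/7)=-2.8000
Confirm numerically:
  x=-2.213: |R|=0.68143 <1
  x=-1.834: |R|=0.45325 <1
  x=-1.676: |R|=0.35224 <1
  x=-1.376: |R|=0.14995 <1
  x=-3.392: |R|=1.28483 >1
  x=-3.341: |R|=1.26158 >1
Stable set (-2.8000, 0).

z* = -2.8000.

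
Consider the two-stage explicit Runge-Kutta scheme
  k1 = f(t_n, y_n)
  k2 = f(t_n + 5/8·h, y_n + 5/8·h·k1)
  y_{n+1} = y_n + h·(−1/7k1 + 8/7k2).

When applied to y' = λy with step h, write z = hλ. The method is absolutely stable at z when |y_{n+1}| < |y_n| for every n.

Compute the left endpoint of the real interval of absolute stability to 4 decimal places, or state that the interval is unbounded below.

Set f=λy, z=hλ:
  k1=λy_n ⇒ h·k1=z·y_n;  k2=λ(1+5/8z)y_n ⇒ h·k2=z(1+5/8z)y_n
  y_{n+1}/y_n = 1 − 1/7z + 8/7z(1+5/8z) = 1 + z + 5/7z²
  ⇒ R(z) = 1 + z + 5/7z².

Boundary: |R(x)|=1, x<0.
x=-0.55: |R|=0.6661
R=1: x+5/7x²=0 ⇒ x=−7/5=-1.4000; min R=1−1/(4·5/7)=0.6500>−1
Confirm numerically:
  x=-0.815: |R|=0.65945 <1
  x=-0.743: |R|=0.65132 <1
  x=-0.741: |R|=0.65120 <1
  x=-0.716: |R|=0.65018 <1
  x=-1.856: |R|=1.60453 >1
  x=-1.578: |R|=1.20063 >1
Stable set (-1.4000, 0).

left endpoint -1.4000.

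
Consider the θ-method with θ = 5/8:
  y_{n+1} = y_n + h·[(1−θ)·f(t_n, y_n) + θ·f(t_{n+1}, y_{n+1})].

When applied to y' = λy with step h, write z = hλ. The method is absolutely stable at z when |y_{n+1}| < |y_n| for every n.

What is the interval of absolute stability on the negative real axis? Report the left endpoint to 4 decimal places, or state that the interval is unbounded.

interval (−∞, 0).

Test eqn y'=λy, z=hλ:
  y_{n+1} = y_n + z·[3/8·y_n + 5/8·y_{n+1}] ⇒ (1 − 5/8z)y_{n+1} = (1 + 3/8z)y_n
  so R(z) = (1 + 3/8z)/(1 − 5/8z).

Find x<0 with |R(x)|<1.
x=-1.14: |R|=0.3343
x=-2: |R|=0.1111
x=-10: |R|=0.3793
x=-100: |R|=0.5748
θ=5/8≥1/2 ⇒ |1+3/8x|<|1−5/8x| ∀x<0 ⇒ interval (−∞,0).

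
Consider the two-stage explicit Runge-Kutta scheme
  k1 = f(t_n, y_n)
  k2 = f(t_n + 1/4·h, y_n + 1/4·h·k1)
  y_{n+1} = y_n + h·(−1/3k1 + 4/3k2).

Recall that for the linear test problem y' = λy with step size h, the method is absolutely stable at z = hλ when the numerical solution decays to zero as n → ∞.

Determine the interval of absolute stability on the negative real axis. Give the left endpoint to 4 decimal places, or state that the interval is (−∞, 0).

On y'=λy, z=hλ:
  k1=λy_n ⇒ h·k1=z·y_n;  k2=λ(1+1/4z)y_n ⇒ h·k2=z(1+1/4z)y_n
  y_{n+1}/y_n = 1 − 1/3z + 4/3z(1+1/4z) = 1 + z + 1/3z²
  R(z) = 1 + z + 1/3z².

Solve |R(x)|<1 on ℝ⁻.
x=-1.69: |R|=0.2620
R=1: x+1/3x²=0 ⇒ x=−3=-3.0000; min R=1−1/(4·1/3)=0.2500>−1
Confirm numerically:
  x=-2.755: |R|=0.77501 <1
  x=-2.150: |R|=0.39083 <1
  x=-1.584: |R|=0.25235 <1
  x=-3.499: |R|=1.58200 >1
  x=-3.128: |R|=1.13346 >1
Interval (-3.0000, 0).

z∈(-3.0000,0).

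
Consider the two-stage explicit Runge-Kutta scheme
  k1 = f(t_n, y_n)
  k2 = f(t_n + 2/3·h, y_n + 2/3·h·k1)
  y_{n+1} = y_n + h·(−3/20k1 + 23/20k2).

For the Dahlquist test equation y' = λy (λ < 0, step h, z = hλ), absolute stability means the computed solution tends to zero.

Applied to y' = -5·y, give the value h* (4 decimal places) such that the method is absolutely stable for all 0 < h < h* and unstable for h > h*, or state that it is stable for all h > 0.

(-1.3043,0); λ=-5 ⇒ h* = (30/23)/5 = 0.2609.

On y'=λy, z=hλ:
  k1=λy_n ⇒ h·k1=z·y_n;  k2=λ(1+2/3z)y_n ⇒ h·k2=z(1+2/3z)y_n
  y_{n+1}/y_n = 1 − 3/20z + 23/20z(1+2/3z) = 1 + z + 23/30z²
  so R(z) = 1 + z + 23/30z².

Boundary: |R(x)|=1, x<0.
x=-1.2: |R|=0.9040
R=1: x+23/30x²=0 ⇒ x=−30/23=-1.3043; min R=1−1/(4·23/30)=0.6739>−1
Confirm numerically:
  x=-1.193: |R|=0.89816 <1
  x=-0.862: |R|=0.70767 <1
  x=-0.745: |R|=0.68052 <1
  x=-1.753: |R|=1.60297 >1
  x=-1.553: |R|=1.29605 >1
Stable set (-1.3043, 0).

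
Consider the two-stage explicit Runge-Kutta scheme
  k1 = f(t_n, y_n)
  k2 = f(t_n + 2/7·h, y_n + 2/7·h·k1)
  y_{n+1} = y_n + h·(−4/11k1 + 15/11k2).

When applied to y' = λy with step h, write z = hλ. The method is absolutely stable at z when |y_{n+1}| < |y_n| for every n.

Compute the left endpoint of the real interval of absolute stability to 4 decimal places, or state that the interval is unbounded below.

With y'=λy (z=hλ):
  k1=λy_n ⇒ h·k1=z·y_n;  k2=λ(1+2/7z)y_n ⇒ h·k2=z(1+2/7z)y_n
  y_{n+1}/y_n = 1 − 4/11z + 15/11z(1+2/7z) = 1 + z + 30/77z²
  ⇒ R(z) = 1 + z + 30/77z².

Need |R(x)|<1, x<0.
x=-0.44: |R|=0.6354
R=1: x+30/77x²=0 ⇒ x=−77/30=-2.5667; min R=1−1/(4·30/77)=0.3583>−1
Confirm numerically:
  x=-2.452: |R|=0.89046 <1
  x=-2.406: |R|=0.84939 <1
  x=-1.792: |R|=0.45914 <1
  x=-2.925: |R|=1.40836 >1
  x=-2.688: |R|=1.12707 >1
Interval (-2.5667, 0).

z* = -2.5667.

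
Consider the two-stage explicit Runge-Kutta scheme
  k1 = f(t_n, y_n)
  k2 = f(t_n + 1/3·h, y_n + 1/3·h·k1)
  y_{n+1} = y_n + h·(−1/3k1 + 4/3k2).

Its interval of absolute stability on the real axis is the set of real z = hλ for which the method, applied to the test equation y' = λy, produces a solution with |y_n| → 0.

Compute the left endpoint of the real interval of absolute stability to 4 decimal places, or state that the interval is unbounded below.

left endpoint -2.2500.

Set f=λy, z=hλ:
  k1=λy_n ⇒ h·k1=z·y_n;  k2=λ(1+1/3z)y_n ⇒ h·k2=z(1+1/3z)y_n
  y_{n+1}/y_n = 1 − 1/3z + 4/3z(1+1/3z) = 1 + z + 4/9z²
  ⇒ R(z) = 1 + z + 4/9z².

Need |R(x)|<1, x<0.
x=-1.33: |R|=0.4562
R=1: x+4/9x²=0 ⇒ x=−9/4=-2.2500; min R=1−1/(4·4/9)=0.4375>−1
Confirm numerically:
  x=-2.203: |R|=0.95398 <1
  x=-1.994: |R|=0.77313 <1
  x=-1.827: |R|=0.65652 <1
  x=-1.019: |R|=0.44249 <1
  x=-2.690: |R|=1.52604 >1
  x=-2.570: |R|=1.36551 >1
  x=-2.523: |R|=1.30612 >1
Stable set (-2.2500, 0).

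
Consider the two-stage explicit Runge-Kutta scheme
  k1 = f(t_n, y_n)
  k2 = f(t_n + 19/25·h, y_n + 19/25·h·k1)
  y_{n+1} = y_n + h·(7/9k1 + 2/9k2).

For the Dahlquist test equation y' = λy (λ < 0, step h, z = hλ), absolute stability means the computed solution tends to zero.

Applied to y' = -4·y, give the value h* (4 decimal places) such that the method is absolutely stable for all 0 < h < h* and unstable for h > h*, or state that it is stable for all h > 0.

(-5.9211,0); λ=-4 ⇒ h* = (225/38)/4 = 1.4803.

Set f=λy, z=hλ:
  k1=λy_n ⇒ h·k1=z·y_n;  k2=λ(1+19/25z)y_n ⇒ h·k2=z(1+19/25z)y_n
  y_{n+1}/y_n = 1 + 7/9z + 2/9z(1+19/25z) = 1 + z + 38/225z²
  R(z) = 1 + z + 38/225z².

Find x<0 with |R(x)|<1.
x=-1.76: |R|=0.2368
R=1: x+38/225x²=0 ⇒ x=−225/38=-5.9211; min R=1−1/(4·38/225)=-0.4803>−1
Confirm numerically:
  x=-4.176: |R|=0.23075 <1
  x=-3.698: |R|=0.38841 <1
  x=-3.261: |R|=0.46502 <1
  x=-6.517: |R|=1.65593 >1
  x=-5.950: |R|=1.02909 >1
Interval (-5.9211, 0).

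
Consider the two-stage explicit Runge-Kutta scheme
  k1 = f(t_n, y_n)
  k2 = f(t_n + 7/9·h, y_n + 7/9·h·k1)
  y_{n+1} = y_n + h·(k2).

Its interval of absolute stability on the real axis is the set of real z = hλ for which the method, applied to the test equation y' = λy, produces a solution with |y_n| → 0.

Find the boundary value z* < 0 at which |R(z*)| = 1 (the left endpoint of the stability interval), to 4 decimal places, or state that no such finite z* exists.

Set f=λy, z=hλ:
  k1=λy_n ⇒ h·k1=z·y_n;  k2=λ(1+7/9z)y_n ⇒ h·k2=z(1+7/9z)y_n
  y_{n+1}/y_n = 1 + z(1+7/9z) = 1 + z + 7/9z²
  R(z) = 1 + z + 7/9z².

Solve |R(x)|<1 on ℝ⁻.
x=-1.05: |R|=0.8075
R=1: x+7/9x²=0 ⇒ x=−9/7=-1.2857; min R=1−1/(4·7/9)=0.6786>−1
Confirm numerically:
  x=-1.176: |R|=0.89965 <1
  x=-1.151: |R|=0.87940 <1
  x=-1.057: |R|=0.81197 <1
  x=-0.623: |R|=0.67888 <1
  x=-1.561: |R|=1.33423 >1
  x=-1.441: |R|=1.17404 >1
Interval (-1.2857, 0).

z* = -1.2857.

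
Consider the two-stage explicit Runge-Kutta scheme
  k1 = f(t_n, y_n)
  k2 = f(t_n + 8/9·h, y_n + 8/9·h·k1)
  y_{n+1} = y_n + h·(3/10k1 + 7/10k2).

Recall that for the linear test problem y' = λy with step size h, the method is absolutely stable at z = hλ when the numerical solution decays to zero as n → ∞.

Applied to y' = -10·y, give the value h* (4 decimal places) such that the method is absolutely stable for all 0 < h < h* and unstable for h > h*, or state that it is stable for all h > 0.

Set f=λy, z=hλ:
  k1=λy_n ⇒ h·k1=z·y_n;  k2=λ(1+8/9z)y_n ⇒ h·k2=z(1+8/9z)y_n
  y_{n+1}/y_n = 1 + 3/10z + 7/10z(1+8/9z) = 1 + z + 28/45z²
  Hence R(z) = 1 + z + 28/45z².

Find x<0 with |R(x)|<1.
x=-1.22: |R|=0.7061
R=1: x+28/45x²=0 ⇒ x=−45/28=-1.6071; min R=1−1/(4·28/45)=0.5982>−1
Confirm numerically:
  x=-1.380: |R|=0.80496 <1
  x=-1.275: |R|=0.73650 <1
  x=-1.153: |R|=0.67419 <1
  x=-0.845: |R|=0.59928 <1
  x=-2.026: |R|=1.52802 >1
  x=-1.807: |R|=1.22471 >1
  x=-1.786: |R|=1.19876 >1
So |R|<1 on (-1.6071, 0).

(-1.6071,0); λ=-10 ⇒ h* = (45/28)/10 = 0.1607.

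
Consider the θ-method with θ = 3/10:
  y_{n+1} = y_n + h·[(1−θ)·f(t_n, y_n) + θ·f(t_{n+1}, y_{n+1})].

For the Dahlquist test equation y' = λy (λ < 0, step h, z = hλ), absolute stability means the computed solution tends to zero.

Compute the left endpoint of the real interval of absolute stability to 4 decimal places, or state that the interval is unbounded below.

Test eqn y'=λy, z=hλ:
  y_{n+1} = y_n + z·[7/10·y_n + 3/10·y_{n+1}] ⇒ (1 − 3/10z)y_{n+1} = (1 + 7/10z)y_n
  Hence R(z) = (1 + 7/10z)/(1 − 3/10z).

Boundary: |R(x)|=1, x<0.
x=-1.1: |R|=0.1729
R=−1: 1+7/10x = −1+3/10x ⇒ -2/5x=2 ⇒ x=2/(-2/5)=-5.0000
Confirm numerically:
  x=-3.989: |R|=0.81591 <1
  x=-3.705: |R|=0.75468 <1
  x=-3.448: |R|=0.69485 <1
  x=-2.878: |R|=0.54449 <1
  x=-5.510: |R|=1.07689 >1
  x=-5.389: |R|=1.05946 >1
  x=-5.048: |R|=1.00764 >1
Stable set (-5.0000, 0).

left endpoint -5.0000.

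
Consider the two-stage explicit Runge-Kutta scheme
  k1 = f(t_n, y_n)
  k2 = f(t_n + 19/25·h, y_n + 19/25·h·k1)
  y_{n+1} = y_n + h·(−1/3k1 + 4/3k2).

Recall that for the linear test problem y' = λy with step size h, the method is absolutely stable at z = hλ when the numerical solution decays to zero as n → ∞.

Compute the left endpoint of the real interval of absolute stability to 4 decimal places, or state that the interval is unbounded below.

On y'=λy, z=hλ:
  k1=λy_n ⇒ h·k1=z·y_n;  k2=λ(1+19/25z)y_n ⇒ h·k2=z(1+19/25z)y_n
  y_{n+1}/y_n = 1 − 1/3z + 4/3z(1+19/25z) = 1 + z + 76/75z²
  R(z) = 1 + z + 76/75z².

Solve |R(x)|<1 on ℝ⁻.
x=-0.63: |R|=0.7722
R=1: x+76/75x²=0 ⇒ x=−75/76=-0.9868; min R=1−1/(4·76/75)=0.7533>−1
Confirm numerically:
  x=-0.512: |R|=0.75364 <1
  x=-0.452: |R|=0.75503 <1
  x=-0.432: |R|=0.75711 <1
  x=-1.237: |R|=1.31357 >1
  x=-1.231: |R|=1.30457 >1
  x=-1.028: |R|=1.04287 >1
So |R|<1 on (-0.9868, 0).

left endpoint -0.9868.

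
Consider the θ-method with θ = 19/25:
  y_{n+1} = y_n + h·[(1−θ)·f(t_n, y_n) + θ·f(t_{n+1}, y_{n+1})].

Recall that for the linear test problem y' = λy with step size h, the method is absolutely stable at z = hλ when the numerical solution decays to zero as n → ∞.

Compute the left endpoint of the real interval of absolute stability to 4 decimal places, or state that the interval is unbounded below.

On y'=λy, z=hλ:
  y_{n+1} = y_n + z·[6/25·y_n + 19/25·y_{n+1}] ⇒ (1 − 19/25z)y_{n+1} = (1 + 6/25z)y_n
  R(z) = (1 + 6/25z)/(1 − 19/25z).

Solve |R(x)|<1 on ℝ⁻.
x=-1.61: |R|=0.2759
x=-2: |R|=0.2063
x=-10: |R|=0.1628
x=-100: |R|=0.2987
θ=19/25≥1/2 ⇒ |1+6/25x|<|1−19/25x| ∀x<0 ⇒ unbounded interval.

interval (−∞, 0).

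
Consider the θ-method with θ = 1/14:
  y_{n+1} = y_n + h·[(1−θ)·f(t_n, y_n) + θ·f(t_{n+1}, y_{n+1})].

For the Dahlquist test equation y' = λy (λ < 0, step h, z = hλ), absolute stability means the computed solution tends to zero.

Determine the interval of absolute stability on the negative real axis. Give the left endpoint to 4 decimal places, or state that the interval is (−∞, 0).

(-2.3333, 0).

On y'=λy, z=hλ:
  y_{n+1} = y_n + z·[13/14·y_n + 1/14·y_{n+1}] ⇒ (1 − 1/14z)y_{n+1} = (1 + 13/14z)y_n
  Hence R(z) = (1 + 13/14z)/(1 − 1/14z).

Boundary: |R(x)|=1, x<0.
x=-1.37: |R|=0.2479
R=−1: 1+13/14x = −1+1/14x ⇒ -6/7x=2 ⇒ x=2/(-6/7)=-2.3333
Confirm numerically:
  x=-2.189: |R|=0.89301 <1
  x=-1.783: |R|=0.58158 <1
  x=-0.947: |R|=0.11300 <1
  x=-2.801: |R|=1.33403 >1
  x=-2.728: |R|=1.28312 >1
  x=-2.441: |R|=1.07858 >1
Interval (-2.3333, 0).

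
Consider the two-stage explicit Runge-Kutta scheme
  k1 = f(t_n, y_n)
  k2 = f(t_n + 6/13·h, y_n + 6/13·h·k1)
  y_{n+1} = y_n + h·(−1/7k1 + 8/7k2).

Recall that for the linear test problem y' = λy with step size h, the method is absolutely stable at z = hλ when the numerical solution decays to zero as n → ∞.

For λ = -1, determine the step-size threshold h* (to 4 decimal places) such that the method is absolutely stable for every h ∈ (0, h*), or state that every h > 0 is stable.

On y'=λy, z=hλ:
  k1=λy_n ⇒ h·k1=z·y_n;  k2=λ(1+6/13z)y_n ⇒ h·k2=z(1+6/13z)y_n
  y_{n+1}/y_n = 1 − 1/7z + 8/7z(1+6/13z) = 1 + z + 48/91z²
  so R(z) = 1 + z + 48/91z².

Find x<0 with |R(x)|<1.
x=-0.43: |R|=0.6675
R=1: x+48/91x²=0 ⇒ x=−91/48=-1.8958; min R=1−1/(4·48/91)=0.5260>−1
Confirm numerically:
  x=-1.408: |R|=0.63770 <1
  x=-1.097: |R|=0.53777 <1
  x=-0.977: |R|=0.52649 <1
  x=-0.953: |R|=0.52606 <1
  x=-2.468: |R|=1.74485 >1
  x=-2.429: |R|=1.68311 >1
  x=-2.230: |R|=1.39307 >1
So |R|<1 on (-1.8958, 0).

(-1.8958,0); λ=-1 ⇒ h* = (91/48)/1 = 1.8958.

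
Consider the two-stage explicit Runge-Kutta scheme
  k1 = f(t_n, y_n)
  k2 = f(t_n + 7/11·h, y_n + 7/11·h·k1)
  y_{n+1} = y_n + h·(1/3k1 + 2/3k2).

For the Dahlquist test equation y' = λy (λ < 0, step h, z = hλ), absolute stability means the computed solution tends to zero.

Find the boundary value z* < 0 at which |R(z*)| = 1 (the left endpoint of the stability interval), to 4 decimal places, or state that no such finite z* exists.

left endpoint -2.3571.

On y'=λy, z=hλ:
  k1=λy_n ⇒ h·k1=z·y_n;  k2=λ(1+7/11z)y_n ⇒ h·k2=z(1+7/11z)y_n
  y_{n+1}/y_n = 1 + 1/3z + 2/3z(1+7/11z) = 1 + z + 14/33z²
  ⇒ R(z) = 1 + z + 14/33z².

Find x<0 with |R(x)|<1.
x=-0.41: |R|=0.6613
R=1: x+14/33x²=0 ⇒ x=−33/14=-2.3571; min R=1−1/(4·14/33)=0.4107>−1
Confirm numerically:
  x=-2.170: |R|=0.82772 <1
  x=-1.410: |R|=0.43344 <1
  x=-0.969: |R|=0.42935 <1
  x=-2.630: |R|=1.30444 >1
  x=-2.535: |R|=1.19128 >1
So |R|<1 on (-2.3571, 0).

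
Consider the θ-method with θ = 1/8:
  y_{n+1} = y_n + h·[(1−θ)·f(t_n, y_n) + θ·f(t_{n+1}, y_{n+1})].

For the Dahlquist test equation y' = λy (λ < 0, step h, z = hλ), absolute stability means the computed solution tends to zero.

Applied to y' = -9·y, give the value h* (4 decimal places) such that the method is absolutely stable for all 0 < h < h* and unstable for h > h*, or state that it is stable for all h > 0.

On y'=λy, z=hλ:
  y_{n+1} = y_n + z·[7/8·y_n + 1/8·y_{n+1}] ⇒ (1 − 1/8z)y_{n+1} = (1 + 7/8z)y_n
  R(z) = (1 + 7/8z)/(1 − 1/8z).

Find x<0 with |R(x)|<1.
x=-1.16: |R|=0.0131
R=−1: 1+7/8x = −1+1/8x ⇒ -3/4x=2 ⇒ x=2/(-3/4)=-2.6667
Confirm numerically:
  x=-2.459: |R|=0.88087 <1
  x=-2.246: |R|=0.75366 <1
  x=-1.312: |R|=0.12715 <1
  x=-3.261: |R|=1.31667 >1
  x=-3.180: |R|=1.27549 >1
  x=-2.797: |R|=1.07243 >1
Interval (-2.6667, 0).

(-2.6667,0); λ=-9 ⇒ h* = (8/3)/9 = 0.2963.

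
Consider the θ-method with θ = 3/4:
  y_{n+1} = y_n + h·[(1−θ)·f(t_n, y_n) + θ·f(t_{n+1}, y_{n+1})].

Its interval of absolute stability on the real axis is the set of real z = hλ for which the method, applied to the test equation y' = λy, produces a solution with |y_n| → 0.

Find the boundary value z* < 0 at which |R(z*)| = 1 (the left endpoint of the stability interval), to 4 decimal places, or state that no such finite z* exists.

(−∞, 0) — no finite endpoint.

On y'=λy, z=hλ:
  y_{n+1} = y_n + z·[1/4·y_n + 3/4·y_{n+1}] ⇒ (1 − 3/4z)y_{n+1} = (1 + 1/4z)y_n
  ⇒ R(z) = (1 + 1/4z)/(1 − 3/4z).

Boundary: |R(x)|=1, x<0.
x=-0.57: |R|=0.6007
x=-2: |R|=0.2000
x=-10: |R|=0.1765
x=-100: |R|=0.3158
θ=3/4≥1/2 ⇒ |1+1/4x|<|1−3/4x| ∀x<0 ⇒ stable on all of ℝ⁻.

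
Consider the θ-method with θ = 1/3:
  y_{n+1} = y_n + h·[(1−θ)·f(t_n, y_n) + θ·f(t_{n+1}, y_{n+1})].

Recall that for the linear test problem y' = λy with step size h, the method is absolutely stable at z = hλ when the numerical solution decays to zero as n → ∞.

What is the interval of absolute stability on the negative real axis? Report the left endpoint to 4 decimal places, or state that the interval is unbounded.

Set f=λy, z=hλ:
  y_{n+1} = y_n + z·[2/3·y_n + 1/3·y_{n+1}] ⇒ (1 − 1/3z)y_{n+1} = (1 + 2/3z)y_n
  Hence R(z) = (1 + 2/3z)/(1 − 1/3z).

Need |R(x)|<1, x<0.
x=-0.81: |R|=0.3622
R=−1: 1+2/3x = −1+1/3x ⇒ -1/3x=2 ⇒ x=2/(-1/3)=-6.0000
Confirm numerically:
  x=-4.900: |R|=0.86076 <1
  x=-4.422: |R|=0.78739 <1
  x=-2.669: |R|=0.41242 <1
  x=-6.443: |R|=1.04691 >1
  x=-6.266: |R|=1.02871 >1
Stable set (-6.0000, 0).

(-6.0000, 0).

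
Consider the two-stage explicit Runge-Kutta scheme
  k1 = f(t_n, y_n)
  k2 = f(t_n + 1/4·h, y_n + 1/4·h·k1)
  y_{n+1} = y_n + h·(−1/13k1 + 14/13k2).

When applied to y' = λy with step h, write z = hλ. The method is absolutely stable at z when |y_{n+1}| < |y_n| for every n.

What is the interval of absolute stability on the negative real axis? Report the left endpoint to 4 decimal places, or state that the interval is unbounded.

Test eqn y'=λy, z=hλ:
  k1=λy_n ⇒ h·k1=z·y_n;  k2=λ(1+1/4z)y_n ⇒ h·k2=z(1+1/4z)y_n
  y_{n+1}/y_n = 1 − 1/13z + 14/13z(1+1/4z) = 1 + z + 7/26z²
  Hence R(z) = 1 + z + 7/26z².

Find x<0 with |R(x)|<1.
x=-1.66: |R|=0.0819
R=1: x+7/26x²=0 ⇒ x=−26/7=-3.7143; min R=1−1/(4·7/26)=0.0714>−1
Confirm numerically:
  x=-3.269: |R|=0.60810 <1
  x=-3.011: |R|=0.42988 <1
  x=-2.291: |R|=0.12211 <1
  x=-1.815: |R|=0.07191 <1
  x=-3.857: |R|=1.14820 >1
  x=-3.791: |R|=1.07830 >1
Interval (-3.7143, 0).

(-3.7143, 0).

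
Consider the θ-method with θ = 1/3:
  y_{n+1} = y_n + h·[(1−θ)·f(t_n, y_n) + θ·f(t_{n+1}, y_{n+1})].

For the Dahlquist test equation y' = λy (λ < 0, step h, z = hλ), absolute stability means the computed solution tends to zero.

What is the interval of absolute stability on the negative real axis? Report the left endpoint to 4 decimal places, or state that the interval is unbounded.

z∈(-6.0000,0).

Test eqn y'=λy, z=hλ:
  y_{n+1} = y_n + z·[2/3·y_n + 1/3·y_{n+1}] ⇒ (1 − 1/3z)y_{n+1} = (1 + 2/3z)y_n
  so R(z) = (1 + 2/3z)/(1 − 1/3z).

Need |R(x)|<1, x<0.
x=-1.03: |R|=0.2333
R=−1: 1+2/3x = −1+1/3x ⇒ -1/3x=2 ⇒ x=2/(-1/3)=-6.0000
Confirm numerically:
  x=-5.754: |R|=0.97190 <1
  x=-4.917: |R|=0.86321 <1
  x=-4.490: |R|=0.79840 <1
  x=-6.440: |R|=1.04661 >1
  x=-6.340: |R|=1.03640 >1
  x=-6.147: |R|=1.01607 >1
Stable set (-6.0000, 0).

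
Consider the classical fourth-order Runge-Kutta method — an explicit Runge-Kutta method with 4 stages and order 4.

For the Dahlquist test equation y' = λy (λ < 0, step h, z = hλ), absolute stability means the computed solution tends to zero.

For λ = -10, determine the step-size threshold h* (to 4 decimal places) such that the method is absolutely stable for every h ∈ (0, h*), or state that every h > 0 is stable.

(-2.7853,0); λ=-10 ⇒ h* = 0.2785.

With y'=λy (z=hλ):
  order 4, 4-stage ⇒ R(z)=1+z+z^2/2+z^3/6+z^4/24
  (e.g. R(-1.3)=0.29784, |R|=0.29784)

Boundary: |R(x)|=1, x<0.
x=-1.3: |R|=0.2978
|R(-1.64)|=0.2711 |R(-1.26)|=0.3054 |R(-0.9)|=0.4108
Bisect:
  x_lo=-3.6330 |R|=3.2332  x_hi=-0.0624 |R|=0.9395
  mid=-1.84771 |R|=0.29360 →hi
  mid=-2.74037 |R|=0.93435 →hi
  mid=-3.18670 |R|=1.79419 →lo
  mid=-2.96353 |R|=1.30371 →lo
  mid=-2.85195 |R|=1.10524 →lo
  mid=-2.79616 |R|=1.01651 →lo
  mid=-2.76826 |R|=0.97463 →hi
  ...
  [-2.78548,-2.78526] ⇒ x*=-2.7853
So |R|<1 on (-2.7853, 0).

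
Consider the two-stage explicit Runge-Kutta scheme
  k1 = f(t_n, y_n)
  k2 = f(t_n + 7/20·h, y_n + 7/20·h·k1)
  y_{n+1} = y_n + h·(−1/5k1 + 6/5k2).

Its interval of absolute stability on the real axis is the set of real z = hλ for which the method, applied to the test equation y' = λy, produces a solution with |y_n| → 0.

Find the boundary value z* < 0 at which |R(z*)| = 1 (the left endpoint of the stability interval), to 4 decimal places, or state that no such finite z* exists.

z* = -2.3810.

Test eqn y'=λy, z=hλ:
  k1=λy_n ⇒ h·k1=z·y_n;  k2=λ(1+7/20z)y_n ⇒ h·k2=z(1+7/20z)y_n
  y_{n+1}/y_n = 1 − 1/5z + 6/5z(1+7/20z) = 1 + z + 21/50z²
  so R(z) = 1 + z + 21/50z².

Solve |R(x)|<1 on ℝ⁻.
x=-0.59: |R|=0.5562
R=1: x+21/50x²=0 ⇒ x=−50/21=-2.3810; min R=1−1/(4·21/50)=0.4048>−1
Confirm numerically:
  x=-1.997: |R|=0.67796 <1
  x=-1.878: |R|=0.60329 <1
  x=-1.848: |R|=0.58634 <1
  x=-2.635: |R|=1.28115 >1
  x=-2.571: |R|=1.20522 >1
  x=-2.563: |R|=1.19597 >1
Stable set (-2.3810, 0).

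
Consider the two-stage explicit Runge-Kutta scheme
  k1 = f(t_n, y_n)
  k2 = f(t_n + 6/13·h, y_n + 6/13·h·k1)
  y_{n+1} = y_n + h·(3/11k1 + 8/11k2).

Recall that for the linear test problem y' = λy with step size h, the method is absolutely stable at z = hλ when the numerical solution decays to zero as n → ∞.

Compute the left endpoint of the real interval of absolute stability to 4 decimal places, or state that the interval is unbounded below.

On y'=λy, z=hλ:
  k1=λy_n ⇒ h·k1=z·y_n;  k2=λ(1+6/13z)y_n ⇒ h·k2=z(1+6/13z)y_n
  y_{n+1}/y_n = 1 + 3/11z + 8/11z(1+6/13z) = 1 + z + 48/143z²
  R(z) = 1 + z + 48/143z².

Boundary: |R(x)|=1, x<0.
x=-0.82: |R|=0.4057
R=1: x+48/143x²=0 ⇒ x=−143/48=-2.9792; min R=1−1/(4·48/143)=0.2552>−1
Confirm numerically:
  x=-2.707: |R|=0.75270 <1
  x=-2.144: |R|=0.39896 <1
  x=-1.794: |R|=0.28631 <1
  x=-1.564: |R|=0.25707 <1
  x=-3.178: |R|=1.21210 >1
  x=-3.171: |R|=1.20419 >1
So |R|<1 on (-2.9792, 0).

z* = -2.9792.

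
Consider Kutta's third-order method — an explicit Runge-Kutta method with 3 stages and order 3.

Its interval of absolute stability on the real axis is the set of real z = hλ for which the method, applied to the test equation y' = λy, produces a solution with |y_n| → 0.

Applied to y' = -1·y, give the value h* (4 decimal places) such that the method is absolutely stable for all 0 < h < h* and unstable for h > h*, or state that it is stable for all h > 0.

Test eqn y'=λy, z=hλ:
  order 3, 3-stage ⇒ R(z)=1+z+z^2/2+z^3/6
  (e.g. R(-0.7)=0.48783, |R|=0.48783)

Need |R(x)|<1, x<0.
x=-0.7: |R|=0.4878
|R(-1.67)|=0.0518 |R(-0.75)|=0.4609 |R(-0.53)|=0.5856
Bisect:
  x_lo=-3.2595 |R|=2.7190  x_hi=-0.3400 |R|=0.7113
  mid=-1.79973 |R|=0.15178 →hi
  mid=-2.52961 |R|=1.02795 →lo
  mid=-2.16467 |R|=0.51231 →hi
  mid=-2.34714 |R|=0.74770 →hi
  mid=-2.43838 |R|=0.88184 →hi
  mid=-2.48400 |R|=0.95335 →hi
  mid=-2.50681 |R|=0.99026 →hi
  mid=-2.51821 |R|=1.00901 →lo
  mid=-2.51251 |R|=0.99961 →hi
  mid=-2.51536 |R|=1.00430 →lo
  ...
  [-2.51286,-2.51269] ⇒ x*=-2.5127
So |R|<1 on (-2.5127, 0).

(-2.5127,0); λ=-1 ⇒ h* = 2.5127.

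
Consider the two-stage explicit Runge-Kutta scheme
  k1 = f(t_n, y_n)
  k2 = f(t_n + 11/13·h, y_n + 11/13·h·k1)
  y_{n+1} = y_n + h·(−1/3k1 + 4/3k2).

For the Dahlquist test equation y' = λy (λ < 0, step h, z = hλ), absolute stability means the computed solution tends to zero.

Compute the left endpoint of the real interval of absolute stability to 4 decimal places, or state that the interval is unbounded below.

With y'=λy (z=hλ):
  k1=λy_n ⇒ h·k1=z·y_n;  k2=λ(1+11/13z)y_n ⇒ h·k2=z(1+11/13z)y_n
  y_{n+1}/y_n = 1 − 1/3z + 4/3z(1+11/13z) = 1 + z + 44/39z²
  Hence R(z) = 1 + z + 44/39z².

Need |R(x)|<1, x<0.
x=-0.5: |R|=0.7821
R=1: x+44/39x²=0 ⇒ x=−39/44=-0.8864; min R=1−1/(4·44/39)=0.7784>−1
Confirm numerically:
  x=-0.865: |R|=0.97915 <1
  x=-0.619: |R|=0.81328 <1
  x=-0.467: |R|=0.77905 <1
  x=-1.451: |R|=1.92432 >1
  x=-1.134: |R|=1.31682 >1
Stable set (-0.8864, 0).

left endpoint -0.8864.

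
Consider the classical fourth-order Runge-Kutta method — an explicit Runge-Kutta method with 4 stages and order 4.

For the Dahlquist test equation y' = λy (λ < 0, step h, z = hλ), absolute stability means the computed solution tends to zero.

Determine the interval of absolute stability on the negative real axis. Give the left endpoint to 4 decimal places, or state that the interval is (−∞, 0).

z∈(-2.7853,0).

Set f=λy, z=hλ:
  order 4, 4-stage ⇒ R(z)=1+z+z^2/2+z^3/6+z^4/24
  (e.g. R(-0.95)=0.39229, |R|=0.39229)

Solve |R(x)|<1 on ℝ⁻.
x=-0.95: |R|=0.3923
|R(-2.46)|=0.6106 |R(-1.77)|=0.2812 |R(-1.06)|=0.3559
Bisect:
  x_lo=-3.6082 |R|=3.1344  x_hi=-0.3098 |R|=0.7336
  mid=-1.95898 |R|=0.32049 →hi
  mid=-2.78358 |R|=0.99743 →hi
  mid=-3.19588 |R|=1.81730 →lo
  mid=-2.98973 |R|=1.35460 →lo
  mid=-2.88666 |R|=1.16390 →lo
  mid=-2.83512 |R|=1.07776 →lo
  mid=-2.80935 |R|=1.03689 →lo
  ...
  [-2.78540,-2.78520] ⇒ x*=-2.7853
So |R|<1 on (-2.7853, 0).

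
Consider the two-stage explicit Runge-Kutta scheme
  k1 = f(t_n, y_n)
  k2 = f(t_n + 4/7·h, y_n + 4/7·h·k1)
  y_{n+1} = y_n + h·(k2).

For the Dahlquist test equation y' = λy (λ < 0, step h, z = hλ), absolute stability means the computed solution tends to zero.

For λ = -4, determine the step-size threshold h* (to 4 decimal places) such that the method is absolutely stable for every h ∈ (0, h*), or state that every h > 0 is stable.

With y'=λy (z=hλ):
  k1=λy_n ⇒ h·k1=z·y_n;  k2=λ(1+4/7z)y_n ⇒ h·k2=z(1+4/7z)y_n
  y_{n+1}/y_n = 1 + z(1+4/7z) = 1 + z + 4/7z²
  R(z) = 1 + z + 4/7z².

Need |R(x)|<1, x<0.
x=-1.72: |R|=0.9705
R=1: x+4/7x²=0 ⇒ x=−7/4=-1.7500; min R=1−1/(4·4/7)=0.5625>−1
Confirm numerically:
  x=-1.331: |R|=0.68132 <1
  x=-1.018: |R|=0.57419 <1
  x=-0.981: |R|=0.56892 <1
  x=-0.918: |R|=0.56356 <1
  x=-2.068: |R|=1.37579 >1
  x=-2.015: |R|=1.30513 >1
  x=-1.951: |R|=1.22409 >1
Interval (-1.7500, 0).

(-1.7500,0); λ=-4 ⇒ h* = (7/4)/4 = 0.4375.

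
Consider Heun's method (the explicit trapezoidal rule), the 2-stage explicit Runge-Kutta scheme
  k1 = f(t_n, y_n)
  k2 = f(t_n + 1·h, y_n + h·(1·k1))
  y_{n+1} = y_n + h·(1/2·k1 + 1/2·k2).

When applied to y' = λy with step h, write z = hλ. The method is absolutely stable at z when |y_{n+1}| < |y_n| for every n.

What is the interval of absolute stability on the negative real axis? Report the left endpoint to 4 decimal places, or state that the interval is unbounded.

On y'=λy, z=hλ:
  order 2, 2-stage ⇒ R(z)=1+z+z^2/2
  (e.g. R(-0.37)=0.69845, |R|=0.69845)

Need |R(x)|<1, x<0.
x=-0.37: |R|=0.6985
|R(-1.19)|=0.5181 |R(-1.05)|=0.5012 |R(-0.54)|=0.6058
Bisect:
  x_lo=-2.8643 |R|=2.2377  x_hi=-0.1104 |R|=0.8957
  mid=-1.48734 |R|=0.61875 →hi
  mid=-2.17580 |R|=1.19125 →lo
  mid=-1.83157 |R|=0.84575 →hi
  mid=-2.00368 |R|=1.00369 →lo
  mid=-1.91763 |R|=0.92102 →hi
  mid=-1.96066 |R|=0.96143 →hi
  mid=-1.98217 |R|=0.98233 →hi
  mid=-1.99293 |R|=0.99295 →hi
  mid=-1.99831 |R|=0.99831 →hi
  ...
  [-2.00016,-1.99999] ⇒ x*=-2.0000
Interval (-2.0000, 0).

z∈(-2.0000,0).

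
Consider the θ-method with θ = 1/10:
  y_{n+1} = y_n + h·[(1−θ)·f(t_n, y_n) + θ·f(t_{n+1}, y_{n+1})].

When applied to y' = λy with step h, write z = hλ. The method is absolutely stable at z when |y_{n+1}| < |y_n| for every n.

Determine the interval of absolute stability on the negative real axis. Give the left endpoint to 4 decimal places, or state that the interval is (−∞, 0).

Test eqn y'=λy, z=hλ:
  y_{n+1} = y_n + z·[9/10·y_n + 1/10·y_{n+1}] ⇒ (1 − 1/10z)y_{n+1} = (1 + 9/10z)y_n
  R(z) = (1 + 9/10z)/(1 − 1/10z).

Find x<0 with |R(x)|<1.
x=-1.09: |R|=0.0171
R=−1: 1+9/10x = −1+1/10x ⇒ -4/5x=2 ⇒ x=2/(-4/5)=-2.5000
Confirm numerically:
  x=-2.366: |R|=0.91331 <1
  x=-2.220: |R|=0.81669 <1
  x=-1.539: |R|=0.33374 <1
  x=-1.268: |R|=0.12531 <1
  x=-3.081: |R|=1.35532 >1
  x=-3.020: |R|=1.31951 >1
Interval (-2.5000, 0).

(-2.5000, 0).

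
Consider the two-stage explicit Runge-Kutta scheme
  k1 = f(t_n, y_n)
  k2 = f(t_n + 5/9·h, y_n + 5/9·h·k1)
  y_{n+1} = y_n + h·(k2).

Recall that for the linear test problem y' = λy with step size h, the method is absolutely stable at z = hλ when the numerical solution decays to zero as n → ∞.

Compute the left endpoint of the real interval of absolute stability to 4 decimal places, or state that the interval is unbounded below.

z* = -1.8000.

Test eqn y'=λy, z=hλ:
  k1=λy_n ⇒ h·k1=z·y_n;  k2=λ(1+5/9z)y_n ⇒ h·k2=z(1+5/9z)y_n
  y_{n+1}/y_n = 1 + z(1+5/9z) = 1 + z + 5/9z²
  ⇒ R(z) = 1 + z + 5/9z².

Solve |R(x)|<1 on ℝ⁻.
x=-0.8: |R|=0.5556
R=1: x+5/9x²=0 ⇒ x=−9/5=-1.8000; min R=1−1/(4·5/9)=0.5500>−1
Confirm numerically:
  x=-1.689: |R|=0.89585 <1
  x=-1.229: |R|=0.61013 <1
  x=-1.005: |R|=0.55612 <1
  x=-0.813: |R|=0.55421 <1
  x=-2.200: |R|=1.48889 >1
  x=-2.128: |R|=1.38777 >1
Stable set (-1.8000, 0).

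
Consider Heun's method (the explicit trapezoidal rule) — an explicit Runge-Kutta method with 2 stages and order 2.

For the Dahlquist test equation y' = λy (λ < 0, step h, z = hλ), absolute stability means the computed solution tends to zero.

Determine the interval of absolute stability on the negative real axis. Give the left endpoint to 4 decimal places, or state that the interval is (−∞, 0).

Set f=λy, z=hλ:
  order 2, 2-stage ⇒ R(z)=1+z+z^2/2
  (e.g. R(-0.54)=0.60580, |R|=0.60580)

Need |R(x)|<1, x<0.
x=-0.54: |R|=0.6058
|R(-2.36)|=1.4248 |R(-1.58)|=0.6682 |R(-1.24)|=0.5288
Bisect:
  x_lo=-2.5265 |R|=1.6651  x_hi=-0.3747 |R|=0.6955
  mid=-1.45062 |R|=0.60153 →hi
  mid=-1.98857 |R|=0.98863 →hi
  mid=-2.25754 |R|=1.29070 →lo
  mid=-2.12305 |R|=1.13062 →lo
  mid=-2.05581 |R|=1.05737 →lo
  mid=-2.02219 |R|=1.02243 →lo
  mid=-2.00538 |R|=1.00539 →lo
  ...
  [-2.00012,-1.99999] ⇒ x*=-2.0000
Interval (-2.0000, 0).

(-2.0000, 0).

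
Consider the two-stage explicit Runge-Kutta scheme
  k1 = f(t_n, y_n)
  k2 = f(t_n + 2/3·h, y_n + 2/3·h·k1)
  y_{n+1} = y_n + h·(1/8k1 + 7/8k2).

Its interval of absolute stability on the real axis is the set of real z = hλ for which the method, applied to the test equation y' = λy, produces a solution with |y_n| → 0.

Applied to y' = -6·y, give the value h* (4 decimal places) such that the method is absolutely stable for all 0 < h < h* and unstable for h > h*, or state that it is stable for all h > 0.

(-1.7143,0); λ=-6 ⇒ h* = (12/7)/6 = 0.2857.

With y'=λy (z=hλ):
  k1=λy_n ⇒ h·k1=z·y_n;  k2=λ(1+2/3z)y_n ⇒ h·k2=z(1+2/3z)y_n
  y_{n+1}/y_n = 1 + 1/8z + 7/8z(1+2/3z) = 1 + z + 7/12z²
  so R(z) = 1 + z + 7/12z².

Need |R(x)|<1, x<0.
x=-1.39: |R|=0.7371
R=1: x+7/12x²=0 ⇒ x=−12/7=-1.7143; min R=1−1/(4·7/12)=0.5714>−1
Confirm numerically:
  x=-1.559: |R|=0.85878 <1
  x=-1.354: |R|=0.71543 <1
  x=-1.324: |R|=0.69857 <1
  x=-0.755: |R|=0.57751 <1
  x=-2.175: |R|=1.58453 >1
  x=-1.983: |R|=1.31084 >1
  x=-1.965: |R|=1.28738 >1
Interval (-1.7143, 0).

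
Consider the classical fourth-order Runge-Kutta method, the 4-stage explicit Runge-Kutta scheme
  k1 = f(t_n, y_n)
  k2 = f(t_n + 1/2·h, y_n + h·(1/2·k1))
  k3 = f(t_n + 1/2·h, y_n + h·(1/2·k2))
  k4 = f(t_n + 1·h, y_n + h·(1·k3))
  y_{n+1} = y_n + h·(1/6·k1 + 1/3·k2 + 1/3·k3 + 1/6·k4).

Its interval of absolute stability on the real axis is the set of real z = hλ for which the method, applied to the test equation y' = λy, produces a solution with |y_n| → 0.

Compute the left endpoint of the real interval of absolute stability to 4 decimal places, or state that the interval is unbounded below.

z* = -2.7853.

Test eqn y'=λy, z=hλ:
  order 4, 4-stage ⇒ R(z)=1+z+z^2/2+z^3/6+z^4/24
  (e.g. R(-0.92)=0.40327, |R|=0.40327)

Find x<0 with |R(x)|<1.
x=-0.92: |R|=0.4033
|R(-2.33)|=0.5043 |R(-2.04)|=0.3475 |R(-0.82)|=0.4431
Bisect:
  x_lo=-3.1362 |R|=1.6714  x_hi=-0.3614 |R|=0.6967
  mid=-1.74881 |R|=0.27868 →hi
  mid=-2.44249 |R|=0.59477 →hi
  mid=-2.78934 |R|=1.00611 →lo
  mid=-2.61591 |R|=0.77325 →hi
  mid=-2.70262 |R|=0.88235 →hi
  mid=-2.74598 |R|=0.94233 →hi
  mid=-2.76766 |R|=0.97373 →hi
  mid=-2.77850 |R|=0.98980 →hi
  ...
  [-2.78544,-2.78527] ⇒ x*=-2.7853
Interval (-2.7853, 0).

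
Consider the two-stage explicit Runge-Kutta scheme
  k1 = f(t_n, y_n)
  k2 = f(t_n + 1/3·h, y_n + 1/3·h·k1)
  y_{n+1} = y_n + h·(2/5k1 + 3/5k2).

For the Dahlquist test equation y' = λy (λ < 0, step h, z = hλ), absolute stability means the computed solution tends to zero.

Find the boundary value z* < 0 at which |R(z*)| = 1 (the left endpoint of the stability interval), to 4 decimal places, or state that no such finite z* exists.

left endpoint -5.0000.

Test eqn y'=λy, z=hλ:
  k1=λy_n ⇒ h·k1=z·y_n;  k2=λ(1+1/3z)y_n ⇒ h·k2=z(1+1/3z)y_n
  y_{n+1}/y_n = 1 + 2/5z + 3/5z(1+1/3z) = 1 + z + 1/5z²
  R(z) = 1 + z + 1/5z².

Boundary: |R(x)|=1, x<0.
x=-0.59: |R|=0.4796
R=1: x+1/5x²=0 ⇒ x=−5=-5.0000; min R=1−1/(4·1/5)=-0.2500>−1
Confirm numerically:
  x=-4.804: |R|=0.81168 <1
  x=-3.669: |R|=0.02331 <1
  x=-3.031: |R|=0.19361 <1
  x=-2.776: |R|=0.23476 <1
  x=-5.202: |R|=1.21016 >1
  x=-5.160: |R|=1.16512 >1
  x=-5.049: |R|=1.04948 >1
Stable set (-5.0000, 0).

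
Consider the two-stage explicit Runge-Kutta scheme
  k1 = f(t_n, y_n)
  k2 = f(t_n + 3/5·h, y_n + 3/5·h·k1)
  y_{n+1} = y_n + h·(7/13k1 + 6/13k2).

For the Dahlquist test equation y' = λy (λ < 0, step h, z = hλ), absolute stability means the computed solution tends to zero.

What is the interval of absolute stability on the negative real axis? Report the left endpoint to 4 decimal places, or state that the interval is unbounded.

z∈(-3.6111,0).

With y'=λy (z=hλ):
  k1=λy_n ⇒ h·k1=z·y_n;  k2=λ(1+3/5z)y_n ⇒ h·k2=z(1+3/5z)y_n
  y_{n+1}/y_n = 1 + 7/13z + 6/13z(1+3/5z) = 1 + z + 18/65z²
  so R(z) = 1 + z + 18/65z².

Find x<0 with |R(x)|<1.
x=-1.62: |R|=0.1068
R=1: x+18/65x²=0 ⇒ x=−65/18=-3.6111; min R=1−1/(4·18/65)=0.0972>−1
Confirm numerically:
  x=-3.509: |R|=0.90078 <1
  x=-2.493: |R|=0.22809 <1
  x=-2.303: |R|=0.16575 <1
  x=-3.886: |R|=1.29581 >1
  x=-3.652: |R|=1.04135 >1
Interval (-3.6111, 0).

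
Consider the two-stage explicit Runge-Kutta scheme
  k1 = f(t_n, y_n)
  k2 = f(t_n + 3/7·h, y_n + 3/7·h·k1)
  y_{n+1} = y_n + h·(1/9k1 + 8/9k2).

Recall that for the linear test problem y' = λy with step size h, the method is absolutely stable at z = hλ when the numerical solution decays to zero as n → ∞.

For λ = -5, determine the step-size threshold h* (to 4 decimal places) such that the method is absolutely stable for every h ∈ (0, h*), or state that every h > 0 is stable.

(-2.6250,0); λ=-5 ⇒ h* = (21/8)/5 = 0.5250.

On y'=λy, z=hλ:
  k1=λy_n ⇒ h·k1=z·y_n;  k2=λ(1+3/7z)y_n ⇒ h·k2=z(1+3/7z)y_n
  y_{n+1}/y_n = 1 + 1/9z + 8/9z(1+3/7z) = 1 + z + 8/21z²
  ⇒ R(z) = 1 + z + 8/21z².

Need |R(x)|<1, x<0.
x=-1.47: |R|=0.3532
R=1: x+8/21x²=0 ⇒ x=−21/8=-2.6250; min R=1−1/(4·8/21)=0.3438>−1
Confirm numerically:
  x=-2.277: |R|=0.69813 <1
  x=-1.798: |R|=0.43354 <1
  x=-1.740: |R|=0.41337 <1
  x=-1.425: |R|=0.34857 <1
  x=-3.175: |R|=1.66524 >1
  x=-2.982: |R|=1.40555 >1
  x=-2.753: |R|=1.13424 >1
Stable set (-2.6250, 0).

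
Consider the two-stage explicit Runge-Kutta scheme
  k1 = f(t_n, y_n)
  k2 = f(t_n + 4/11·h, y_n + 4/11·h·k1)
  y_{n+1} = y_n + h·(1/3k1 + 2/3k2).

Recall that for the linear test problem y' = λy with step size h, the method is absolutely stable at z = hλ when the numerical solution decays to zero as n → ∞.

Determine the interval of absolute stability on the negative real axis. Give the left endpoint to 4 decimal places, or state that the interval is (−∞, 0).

Test eqn y'=λy, z=hλ:
  k1=λy_n ⇒ h·k1=z·y_n;  k2=λ(1+4/11z)y_n ⇒ h·k2=z(1+4/11z)y_n
  y_{n+1}/y_n = 1 + 1/3z + 2/3z(1+4/11z) = 1 + z + 8/33z²
  Hence R(z) = 1 + z + 8/33z².

Need |R(x)|<1, x<0.
x=-1.48: |R|=0.0510
R=1: x+8/33x²=0 ⇒ x=−33/8=-4.1250; min R=1−1/(4·8/33)=-0.0312>−1
Confirm numerically:
  x=-2.896: |R|=0.13717 <1
  x=-2.812: |R|=0.10493 <1
  x=-2.472: |R|=0.00940 <1
  x=-1.900: |R|=0.02485 <1
  x=-4.633: |R|=1.57056 >1
  x=-4.533: |R|=1.44835 >1
  x=-4.483: |R|=1.38907 >1
Interval (-4.1250, 0).

z∈(-4.1250,0).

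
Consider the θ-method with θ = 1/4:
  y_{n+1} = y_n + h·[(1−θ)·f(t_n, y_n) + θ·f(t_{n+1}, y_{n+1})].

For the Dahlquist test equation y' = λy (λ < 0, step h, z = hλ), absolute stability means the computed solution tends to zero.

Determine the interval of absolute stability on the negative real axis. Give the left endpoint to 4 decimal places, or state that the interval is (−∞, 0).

z∈(-4.0000,0).

Set f=λy, z=hλ:
  y_{n+1} = y_n + z·[3/4·y_n + 1/4·y_{n+1}] ⇒ (1 − 1/4z)y_{n+1} = (1 + 3/4z)y_n
  ⇒ R(z) = (1 + 3/4z)/(1 − 1/4z).

Boundary: |R(x)|=1, x<0.
x=-0.91: |R|=0.2587
R=−1: 1+3/4x = −1+1/4x ⇒ -1/2x=2 ⇒ x=2/(-1/2)=-4.0000
Confirm numerically:
  x=-3.151: |R|=0.76255 <1
  x=-2.819: |R|=0.65361 <1
  x=-2.110: |R|=0.38134 <1
  x=-1.808: |R|=0.24518 <1
  x=-4.513: |R|=1.12052 >1
  x=-4.328: |R|=1.07877 >1
  x=-4.039: |R|=1.00970 >1
Stable set (-4.0000, 0).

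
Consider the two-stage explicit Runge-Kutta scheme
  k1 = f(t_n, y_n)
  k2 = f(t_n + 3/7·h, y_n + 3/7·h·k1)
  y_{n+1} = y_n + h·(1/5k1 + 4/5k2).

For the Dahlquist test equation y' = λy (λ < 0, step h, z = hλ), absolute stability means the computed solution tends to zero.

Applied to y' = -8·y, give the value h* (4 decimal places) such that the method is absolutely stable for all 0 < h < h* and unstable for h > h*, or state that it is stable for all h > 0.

(-2.9167,0); λ=-8 ⇒ h* = (35/12)/8 = 0.3646.

On y'=λy, z=hλ:
  k1=λy_n ⇒ h·k1=z·y_n;  k2=λ(1+3/7z)y_n ⇒ h·k2=z(1+3/7z)y_n
  y_{n+1}/y_n = 1 + 1/5z + 4/5z(1+3/7z) = 1 + z + 12/35z²
  R(z) = 1 + z + 12/35z².

Boundary: |R(x)|=1, x<0.
x=-0.71: |R|=0.4628
R=1: x+12/35x²=0 ⇒ x=−35/12=-2.9167; min R=1−1/(4·12/35)=0.2708>−1
Confirm numerically:
  x=-2.820: |R|=0.90654 <1
  x=-2.813: |R|=0.90002 <1
  x=-2.686: |R|=0.78758 <1
  x=-1.871: |R|=0.32922 <1
  x=-3.465: |R|=1.65142 >1
  x=-3.161: |R|=1.26480 >1
Stable set (-2.9167, 0).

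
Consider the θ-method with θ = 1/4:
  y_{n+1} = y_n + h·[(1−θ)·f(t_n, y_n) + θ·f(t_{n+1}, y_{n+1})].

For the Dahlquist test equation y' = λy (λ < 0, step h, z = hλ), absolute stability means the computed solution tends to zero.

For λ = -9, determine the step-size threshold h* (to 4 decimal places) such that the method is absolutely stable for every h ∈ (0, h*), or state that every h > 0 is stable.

On y'=λy, z=hλ:
  y_{n+1} = y_n + z·[3/4·y_n + 1/4·y_{n+1}] ⇒ (1 − 1/4z)y_{n+1} = (1 + 3/4z)y_n
  ⇒ R(z) = (1 + 3/4z)/(1 − 1/4z).

Boundary: |R(x)|=1, x<0.
x=-0.91: |R|=0.2587
R=−1: 1+3/4x = −1+1/4x ⇒ -1/2x=2 ⇒ x=2/(-1/2)=-4.0000
Confirm numerically:
  x=-3.886: |R|=0.97109 <1
  x=-3.810: |R|=0.95134 <1
  x=-1.802: |R|=0.24233 <1
  x=-1.622: |R|=0.15404 <1
  x=-4.380: |R|=1.09069 >1
  x=-4.034: |R|=1.00846 >1
Interval (-4.0000, 0).

(-4.0000,0); λ=-9 ⇒ h* = (4)/9 = 0.4444.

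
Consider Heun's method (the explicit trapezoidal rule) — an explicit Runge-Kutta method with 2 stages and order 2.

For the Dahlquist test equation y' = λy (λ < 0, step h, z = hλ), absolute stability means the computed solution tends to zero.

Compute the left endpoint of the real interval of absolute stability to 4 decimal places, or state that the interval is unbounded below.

Set f=λy, z=hλ:
  order 2, 2-stage ⇒ R(z)=1+z+z^2/2
  (e.g. R(-1.74)=0.77380, |R|=0.77380)

Boundary: |R(x)|=1, x<0.
x=-1.74: |R|=0.7738
|R(-1.02)|=0.5002 |R(-0.54)|=0.6058
Bisect:
  x_lo=-2.5003 |R|=1.6254  x_hi=-0.1462 |R|=0.8645
  mid=-1.32326 |R|=0.55225 →hi
  mid=-1.91177 |R|=0.91567 →hi
  mid=-2.20603 |R|=1.22725 →lo
  mid=-2.05890 |R|=1.06064 →lo
  mid=-1.98534 |R|=0.98545 →hi
  mid=-2.02212 |R|=1.02236 →lo
  mid=-2.00373 |R|=1.00374 →lo
  mid=-1.99453 |R|=0.99455 →hi
  mid=-1.99913 |R|=0.99913 →hi
  mid=-2.00143 |R|=1.00143 →lo
  ...
  [-2.00014,-1.99999] ⇒ x*=-2.0000
So |R|<1 on (-2.0000, 0).

left endpoint -2.0000.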